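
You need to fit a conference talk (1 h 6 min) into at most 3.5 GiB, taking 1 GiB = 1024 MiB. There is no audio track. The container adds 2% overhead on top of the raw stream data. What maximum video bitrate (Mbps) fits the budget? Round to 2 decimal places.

Budget: 3.5 GiB = 30064.8 Mb.
Stream payload after overhead: 30064.8 / 1.02 = 29475.3 Mb.
1 h 6 min = 66 min = 3960 s
Total bitrate budget: 29475.3 Mb / 3960 s = 7.443 Mbps.

7.44 Mbps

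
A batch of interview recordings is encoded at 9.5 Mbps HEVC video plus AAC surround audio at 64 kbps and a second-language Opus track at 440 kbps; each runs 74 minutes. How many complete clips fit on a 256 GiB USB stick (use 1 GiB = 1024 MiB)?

49

74 min = 4440 s
Audio total: 64 + 440 = 504 kbps = 0.504 Mbps.
Total bitrate: 10.004 Mbps.
Per item: 10.004 Mbps × 4440 s = 44,418 Mb = 5,552 MB.
Capacity: 256 GiB = 2,199,023 Mb; 49.51 items → 49 complete.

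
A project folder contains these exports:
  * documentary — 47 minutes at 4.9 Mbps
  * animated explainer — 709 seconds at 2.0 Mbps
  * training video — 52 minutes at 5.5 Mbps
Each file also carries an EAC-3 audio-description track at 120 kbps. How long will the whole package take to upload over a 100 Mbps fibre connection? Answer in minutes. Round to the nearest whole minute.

Audio: 120 kbps = 0.120 Mbps.
documentary: 5.020 Mbps × 2820 s = 14156.4 Mb
animated explainer: 2.120 Mbps × 709 s = 1503.1 Mb
training video: 5.620 Mbps × 3120 s = 17534.4 Mb
Total: 33193.9 Mb = 4149.2 MB.
At 100 Mbps: 33193.9 / 100 = 332 s ≈ 5.53 minutes.

6 minutes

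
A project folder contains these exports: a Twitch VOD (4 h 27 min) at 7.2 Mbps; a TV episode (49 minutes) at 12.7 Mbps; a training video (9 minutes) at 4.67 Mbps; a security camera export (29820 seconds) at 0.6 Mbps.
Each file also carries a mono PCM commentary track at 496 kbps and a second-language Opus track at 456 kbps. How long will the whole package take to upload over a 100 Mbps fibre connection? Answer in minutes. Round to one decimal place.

36.7 minutes

Audio total: 496 + 456 = 952 kbps = 0.952 Mbps.
Twitch VOD: 8.152 Mbps × 16020 s = 130595.0 Mb
TV episode: 13.652 Mbps × 2940 s = 40136.9 Mb
training video: 5.622 Mbps × 540 s = 3035.9 Mb
security camera export: 1.552 Mbps × 29820 s = 46280.6 Mb
Total: 220048.4 Mb = 27506.1 MB.
At 100 Mbps: 220048.4 / 100 = 2200 s ≈ 36.7 minutes.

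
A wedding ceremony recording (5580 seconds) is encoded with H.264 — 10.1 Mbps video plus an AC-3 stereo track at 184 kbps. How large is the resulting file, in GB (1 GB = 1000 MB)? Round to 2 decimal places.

7.17 GB

Audio: 184 kbps = 0.184 Mbps.
Total bitrate: 10.1 + 0.184 = 10.284 Mbps.
Stream data: 10.284 Mbps × 5580 s = 57384.7 Mb.
57,385 Mb ÷ 8 = 7,173 MB → 7.173 GB.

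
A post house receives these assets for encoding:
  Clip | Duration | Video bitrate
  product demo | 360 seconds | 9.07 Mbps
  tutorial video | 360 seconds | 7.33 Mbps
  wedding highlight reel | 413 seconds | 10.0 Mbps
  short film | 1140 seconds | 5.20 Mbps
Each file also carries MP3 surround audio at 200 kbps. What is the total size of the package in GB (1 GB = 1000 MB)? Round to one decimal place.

Audio: 200 kbps = 0.200 Mbps.
product demo: 9.270 Mbps × 360 s = 3337.2 Mb
tutorial video: 7.530 Mbps × 360 s = 2710.8 Mb
wedding highlight reel: 10.200 Mbps × 413 s = 4212.6 Mb
short film: 5.400 Mbps × 1140 s = 6156.0 Mb
Total: 16416.6 Mb = 2052.1 MB.
= 2.052 GB.

2.1 GB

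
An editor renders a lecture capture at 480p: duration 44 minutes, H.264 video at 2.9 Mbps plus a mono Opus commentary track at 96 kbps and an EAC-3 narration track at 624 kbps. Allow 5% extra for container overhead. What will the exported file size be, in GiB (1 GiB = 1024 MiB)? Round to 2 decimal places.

1.17 GiB

44 min = 2640 s
Audio total: 96 + 624 = 720 kbps = 0.720 Mbps.
Total bitrate: 2.9 + 0.720 = 3.620 Mbps.
Stream data: 3.620 Mbps × 2640 s = 9556.8 Mb.
With 5% container overhead: ×1.05.
10,035 Mb = 1,254,330,000 bytes ÷ 1,073,741,824 = 1.168 GiB.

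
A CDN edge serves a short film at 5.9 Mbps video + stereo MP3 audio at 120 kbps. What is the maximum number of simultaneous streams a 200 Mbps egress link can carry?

Audio: 120 kbps = 0.120 Mbps.
Per-viewer media rate: 6.020 Mbps.
200 Mbps = 200.0 Mbps; 200.0 / 6.020 = 33.22 → 33 viewers.

33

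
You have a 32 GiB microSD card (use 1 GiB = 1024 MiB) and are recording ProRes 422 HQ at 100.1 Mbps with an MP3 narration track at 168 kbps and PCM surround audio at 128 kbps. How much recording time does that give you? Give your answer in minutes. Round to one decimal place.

Audio total: 168 + 128 = 296 kbps = 0.296 Mbps.
Total bitrate: 100.1 + 0.296 = 100.396 Mbps.
Capacity: 32 GiB = 274,878 Mb.
Recording time: 274,878 / 100.396 = 2,738 s ≈ 45.6 minutes.

45.6 minutes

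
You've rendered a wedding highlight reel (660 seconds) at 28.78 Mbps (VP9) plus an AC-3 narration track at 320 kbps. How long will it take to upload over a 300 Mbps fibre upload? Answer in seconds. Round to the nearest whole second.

64 seconds

Audio: 320 kbps = 0.320 Mbps.
Total bitrate: 29.100 Mbps.
File: 29.100 Mbps × 660 s = 19206.0 Mb.
At 300 Mbps: 19206.0 / 300 = 64.0 s ≈ 64 seconds.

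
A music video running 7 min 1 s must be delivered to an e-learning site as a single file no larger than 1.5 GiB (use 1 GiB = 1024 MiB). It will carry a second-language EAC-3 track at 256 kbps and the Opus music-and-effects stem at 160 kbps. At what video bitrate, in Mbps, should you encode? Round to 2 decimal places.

30.19 Mbps

Budget: 1.5 GiB = 12884.9 Mb.
7 min 1 s = 421 s
Total bitrate budget: 12884.9 Mb / 421 s = 30.605 Mbps.
Audio total: 256 + 160 = 416 kbps = 0.416 Mbps.
Video: 30.605 − 0.416 = 30.189 Mbps.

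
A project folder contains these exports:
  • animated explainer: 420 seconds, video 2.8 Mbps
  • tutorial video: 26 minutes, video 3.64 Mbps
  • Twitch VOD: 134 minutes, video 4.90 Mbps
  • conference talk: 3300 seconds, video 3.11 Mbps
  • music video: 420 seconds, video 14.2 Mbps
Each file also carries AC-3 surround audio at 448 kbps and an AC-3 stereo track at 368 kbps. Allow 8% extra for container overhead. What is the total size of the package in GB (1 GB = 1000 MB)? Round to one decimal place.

9.9 GB

Audio total: 448 + 368 = 816 kbps = 0.816 Mbps.
animated explainer: 3.616 Mbps × 420 s × 1.08 = 1640.2 Mb
tutorial video: 4.456 Mbps × 1560 s × 1.08 = 7507.5 Mb
Twitch VOD: 5.716 Mbps × 8040 s × 1.08 = 49633.2 Mb
conference talk: 3.926 Mbps × 3300 s × 1.08 = 13992.3 Mb
music video: 15.016 Mbps × 420 s × 1.08 = 6811.3 Mb
Total: 79584.4 Mb = 9948.0 MB.
= 9.948 GB.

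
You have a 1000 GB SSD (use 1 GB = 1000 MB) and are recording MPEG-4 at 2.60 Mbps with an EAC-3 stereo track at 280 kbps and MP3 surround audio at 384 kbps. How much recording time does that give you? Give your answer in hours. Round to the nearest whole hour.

Audio total: 280 + 384 = 664 kbps = 0.664 Mbps.
Total bitrate: 2.60 + 0.664 = 3.264 Mbps.
Capacity: 1000 GB = 8,000,000 Mb.
Recording time: 8,000,000 / 3.264 = 2,450,980 s ≈ 681 hours.

681 hours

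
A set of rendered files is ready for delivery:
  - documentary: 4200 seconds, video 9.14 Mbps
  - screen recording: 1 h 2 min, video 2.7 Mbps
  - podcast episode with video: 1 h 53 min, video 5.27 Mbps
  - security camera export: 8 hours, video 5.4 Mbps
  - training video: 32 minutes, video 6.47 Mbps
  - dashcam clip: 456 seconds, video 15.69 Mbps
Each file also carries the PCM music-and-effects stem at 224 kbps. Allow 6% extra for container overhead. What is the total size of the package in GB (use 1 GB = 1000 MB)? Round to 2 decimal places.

Audio: 224 kbps = 0.224 Mbps.
documentary: 9.364 Mbps × 4200 s × 1.06 = 41688.5 Mb
screen recording: 2.924 Mbps × 3720 s × 1.06 = 11529.9 Mb
podcast episode with video: 5.494 Mbps × 6780 s × 1.06 = 39484.3 Mb
security camera export: 5.624 Mbps × 28800 s × 1.06 = 171689.5 Mb
training video: 6.694 Mbps × 1920 s × 1.06 = 13623.6 Mb
dashcam clip: 15.914 Mbps × 456 s × 1.06 = 7692.2 Mb
Total: 285708.0 Mb = 35713.5 MB.
= 35.71 GB.

35.71 GB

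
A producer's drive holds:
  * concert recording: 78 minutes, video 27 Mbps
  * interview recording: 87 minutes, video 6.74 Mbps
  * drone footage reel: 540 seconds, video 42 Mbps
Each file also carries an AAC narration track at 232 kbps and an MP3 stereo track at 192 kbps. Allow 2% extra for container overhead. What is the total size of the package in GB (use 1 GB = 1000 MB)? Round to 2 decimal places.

Audio total: 232 + 192 = 424 kbps = 0.424 Mbps.
concert recording: 27.424 Mbps × 4680 s × 1.02 = 130911.2 Mb
interview recording: 7.164 Mbps × 5220 s × 1.02 = 38144.0 Mb
drone footage reel: 42.424 Mbps × 540 s × 1.02 = 23367.1 Mb
Total: 192422.3 Mb = 24052.8 MB.
= 24.05 GB.

24.05 GB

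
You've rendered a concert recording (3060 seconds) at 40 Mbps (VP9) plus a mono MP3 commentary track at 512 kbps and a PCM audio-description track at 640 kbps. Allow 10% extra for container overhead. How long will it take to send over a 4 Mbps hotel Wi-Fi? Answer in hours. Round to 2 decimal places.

Audio total: 512 + 640 = 1152 kbps = 1.152 Mbps.
Total bitrate: 41.152 Mbps.
File: 41.152 Mbps × 3060 s = 125925.1 Mb.
With 10% container overhead: ×1.10. → 138517.6 Mb.
At 4 Mbps: 138517.6 / 4 = 34629.4 s ≈ 9.62 hours.

9.62 hours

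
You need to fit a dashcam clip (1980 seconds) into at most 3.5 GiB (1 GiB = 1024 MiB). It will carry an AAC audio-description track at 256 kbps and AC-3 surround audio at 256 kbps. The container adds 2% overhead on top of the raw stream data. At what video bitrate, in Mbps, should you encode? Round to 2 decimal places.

14.37 Mbps

Budget: 3.5 GiB = 30064.8 Mb.
Stream payload after overhead: 30064.8 / 1.02 = 29475.3 Mb.
Total bitrate budget: 29475.3 Mb / 1980 s = 14.886 Mbps.
Audio total: 256 + 256 = 512 kbps = 0.512 Mbps.
Video: 14.886 − 0.512 = 14.374 Mbps.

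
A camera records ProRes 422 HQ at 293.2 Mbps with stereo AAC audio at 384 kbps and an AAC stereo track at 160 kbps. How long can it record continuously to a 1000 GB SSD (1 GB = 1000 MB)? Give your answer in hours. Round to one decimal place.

7.6 hours

Audio total: 384 + 160 = 544 kbps = 0.544 Mbps.
Total bitrate: 293.2 + 0.544 = 293.744 Mbps.
Capacity: 1000 GB = 8,000,000 Mb.
Recording time: 8,000,000 / 293.744 = 27,235 s ≈ 7.57 hours.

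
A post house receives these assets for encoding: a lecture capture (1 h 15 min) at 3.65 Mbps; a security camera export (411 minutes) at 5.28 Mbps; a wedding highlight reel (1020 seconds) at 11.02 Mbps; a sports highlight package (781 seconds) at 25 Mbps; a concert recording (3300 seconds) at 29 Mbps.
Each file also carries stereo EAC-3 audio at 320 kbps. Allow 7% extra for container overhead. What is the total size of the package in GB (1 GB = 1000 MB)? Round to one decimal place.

Audio: 320 kbps = 0.320 Mbps.
lecture capture: 3.970 Mbps × 4500 s × 1.07 = 19115.5 Mb
security camera export: 5.600 Mbps × 24660 s × 1.07 = 147762.7 Mb
wedding highlight reel: 11.340 Mbps × 1020 s × 1.07 = 12376.5 Mb
sports highlight package: 25.320 Mbps × 781 s × 1.07 = 21159.2 Mb
concert recording: 29.320 Mbps × 3300 s × 1.07 = 103528.9 Mb
Total: 303942.8 Mb = 37992.9 MB.
= 37.99 GB.

38.0 GB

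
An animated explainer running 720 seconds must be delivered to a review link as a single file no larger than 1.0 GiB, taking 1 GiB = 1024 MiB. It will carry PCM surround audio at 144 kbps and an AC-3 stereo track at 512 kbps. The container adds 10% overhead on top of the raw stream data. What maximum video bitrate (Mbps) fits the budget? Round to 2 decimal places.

10.19 Mbps

Budget: 1.0 GiB = 8589.9 Mb.
Stream payload after overhead: 8589.9 / 1.10 = 7809.0 Mb.
Total bitrate budget: 7809.0 Mb / 720 s = 10.846 Mbps.
Audio total: 144 + 512 = 656 kbps = 0.656 Mbps.
Video: 10.846 − 0.656 = 10.190 Mbps.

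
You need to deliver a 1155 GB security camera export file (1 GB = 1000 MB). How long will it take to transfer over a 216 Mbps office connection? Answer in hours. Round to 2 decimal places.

File: 1155 GB = 9240000.0 Mb.
At 216 Mbps: 9240000.0 / 216 = 42777.8 s ≈ 11.9 hours.

11.88 hours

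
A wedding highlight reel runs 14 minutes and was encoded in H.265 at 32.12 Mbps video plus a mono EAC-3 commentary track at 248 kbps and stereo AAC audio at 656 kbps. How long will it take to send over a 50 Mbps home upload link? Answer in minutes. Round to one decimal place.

9.2 minutes

14 min = 840 s
Audio total: 248 + 656 = 904 kbps = 0.904 Mbps.
Total bitrate: 33.024 Mbps.
File: 33.024 Mbps × 840 s = 27740.2 Mb.
At 50 Mbps: 27740.2 / 50 = 554.8 s ≈ 9.25 minutes.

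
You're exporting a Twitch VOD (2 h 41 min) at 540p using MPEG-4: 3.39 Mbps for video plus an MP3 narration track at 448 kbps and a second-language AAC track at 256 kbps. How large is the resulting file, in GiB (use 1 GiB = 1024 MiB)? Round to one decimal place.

2 h 41 min = 161 min = 9660 s
Audio total: 448 + 256 = 704 kbps = 0.704 Mbps.
Total bitrate: 3.39 + 0.704 = 4.094 Mbps.
Stream data: 4.094 Mbps × 9660 s = 39548.0 Mb.
39,548 Mb = 4,943,505,000 bytes ÷ 1,073,741,824 = 4.604 GiB.

4.6 GiB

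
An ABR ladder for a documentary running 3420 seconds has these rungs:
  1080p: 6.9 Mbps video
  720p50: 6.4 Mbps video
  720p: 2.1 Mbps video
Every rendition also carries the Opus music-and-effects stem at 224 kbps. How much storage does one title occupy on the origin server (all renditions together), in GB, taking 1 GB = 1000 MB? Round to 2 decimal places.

Audio: 224 kbps = 0.224 Mbps.
Sum of rendition bitrates: (6.9+0.224) + (6.4+0.224) + (2.1+0.224) = 16.072 Mbps.
× 3420 s = 54,966 Mb = 6,871 MB = 6.871 GB.

6.87 GB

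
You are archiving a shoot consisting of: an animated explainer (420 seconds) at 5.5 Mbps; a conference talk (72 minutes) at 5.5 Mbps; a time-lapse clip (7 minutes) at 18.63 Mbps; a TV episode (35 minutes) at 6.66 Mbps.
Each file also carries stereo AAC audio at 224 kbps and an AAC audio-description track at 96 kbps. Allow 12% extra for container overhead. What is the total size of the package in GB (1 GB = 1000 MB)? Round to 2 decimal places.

Audio total: 224 + 96 = 320 kbps = 0.320 Mbps.
animated explainer: 5.820 Mbps × 420 s × 1.12 = 2737.7 Mb
conference talk: 5.820 Mbps × 4320 s × 1.12 = 28159.5 Mb
time-lapse clip: 18.950 Mbps × 420 s × 1.12 = 8914.1 Mb
TV episode: 6.980 Mbps × 2100 s × 1.12 = 16417.0 Mb
Total: 56228.3 Mb = 7028.5 MB.
= 7.029 GB.

7.03 GB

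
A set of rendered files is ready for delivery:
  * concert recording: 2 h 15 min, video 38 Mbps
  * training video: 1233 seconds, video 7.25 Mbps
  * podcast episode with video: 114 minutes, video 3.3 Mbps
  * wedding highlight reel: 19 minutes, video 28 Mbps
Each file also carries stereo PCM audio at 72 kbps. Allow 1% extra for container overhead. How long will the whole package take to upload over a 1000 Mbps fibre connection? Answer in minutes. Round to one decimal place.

Audio: 72 kbps = 0.072 Mbps.
concert recording: 38.072 Mbps × 8100 s × 1.01 = 311467.0 Mb
training video: 7.322 Mbps × 1233 s × 1.01 = 9118.3 Mb
podcast episode with video: 3.372 Mbps × 6840 s × 1.01 = 23295.1 Mb
wedding highlight reel: 28.072 Mbps × 1140 s × 1.01 = 32322.1 Mb
Total: 376202.6 Mb = 47025.3 MB.
At 1000 Mbps: 376202.6 / 1000 = 376 s ≈ 6.27 minutes.

6.3 minutes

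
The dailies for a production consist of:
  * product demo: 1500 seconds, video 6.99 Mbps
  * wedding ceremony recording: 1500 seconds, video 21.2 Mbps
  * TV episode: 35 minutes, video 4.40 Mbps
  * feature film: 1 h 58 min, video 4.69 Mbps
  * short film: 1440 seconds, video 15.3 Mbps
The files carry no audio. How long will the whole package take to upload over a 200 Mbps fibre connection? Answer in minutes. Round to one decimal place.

8.9 minutes

product demo: 6.990 Mbps × 1500 s = 10485.0 Mb
wedding ceremony recording: 21.200 Mbps × 1500 s = 31800.0 Mb
TV episode: 4.400 Mbps × 2100 s = 9240.0 Mb
feature film: 4.690 Mbps × 7080 s = 33205.2 Mb
short film: 15.300 Mbps × 1440 s = 22032.0 Mb
Total: 106762.2 Mb = 13345.3 MB.
At 200 Mbps: 106762.2 / 200 = 534 s ≈ 8.9 minutes.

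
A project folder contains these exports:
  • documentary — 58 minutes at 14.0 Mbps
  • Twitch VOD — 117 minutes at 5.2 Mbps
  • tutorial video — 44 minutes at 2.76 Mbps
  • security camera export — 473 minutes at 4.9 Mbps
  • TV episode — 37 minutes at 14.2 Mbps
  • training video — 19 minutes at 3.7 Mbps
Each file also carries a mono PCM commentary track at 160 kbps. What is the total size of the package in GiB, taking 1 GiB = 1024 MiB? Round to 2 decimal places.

Audio: 160 kbps = 0.160 Mbps.
documentary: 14.160 Mbps × 3480 s = 49276.8 Mb
Twitch VOD: 5.360 Mbps × 7020 s = 37627.2 Mb
tutorial video: 2.920 Mbps × 2640 s = 7708.8 Mb
security camera export: 5.060 Mbps × 28380 s = 143602.8 Mb
TV episode: 14.360 Mbps × 2220 s = 31879.2 Mb
training video: 3.860 Mbps × 1140 s = 4400.4 Mb
Total: 274495.2 Mb = 34311.9 MB.
= 31.96 GiB.

31.96 GiB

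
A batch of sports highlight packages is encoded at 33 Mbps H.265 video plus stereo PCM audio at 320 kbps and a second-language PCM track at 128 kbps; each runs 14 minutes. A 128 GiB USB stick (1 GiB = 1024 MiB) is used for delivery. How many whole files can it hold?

39

14 min = 840 s
Audio total: 320 + 128 = 448 kbps = 0.448 Mbps.
Total bitrate: 33.448 Mbps.
Per item: 33.448 Mbps × 840 s = 28,096 Mb = 3,512 MB.
Capacity: 128 GiB = 1,099,512 Mb; 39.13 items → 39 complete.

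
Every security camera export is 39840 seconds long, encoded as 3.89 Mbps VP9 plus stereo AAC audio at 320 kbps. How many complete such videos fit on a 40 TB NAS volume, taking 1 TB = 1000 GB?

1907

Audio: 320 kbps = 0.320 Mbps.
Total bitrate: 4.210 Mbps.
Per item: 4.210 Mbps × 39840 s = 167,726 Mb = 20,966 MB.
Capacity: 40 TB = 320,000,000 Mb; 1907.87 items → 1907 complete.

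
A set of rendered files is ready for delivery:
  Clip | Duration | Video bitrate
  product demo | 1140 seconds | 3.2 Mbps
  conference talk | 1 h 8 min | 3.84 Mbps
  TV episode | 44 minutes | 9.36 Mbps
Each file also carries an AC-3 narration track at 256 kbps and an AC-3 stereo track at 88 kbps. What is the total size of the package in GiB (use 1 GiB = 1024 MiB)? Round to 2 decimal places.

Audio total: 256 + 88 = 344 kbps = 0.344 Mbps.
product demo: 3.544 Mbps × 1140 s = 4040.2 Mb
conference talk: 4.184 Mbps × 4080 s = 17070.7 Mb
TV episode: 9.704 Mbps × 2640 s = 25618.6 Mb
Total: 46729.4 Mb = 5841.2 MB.
= 5.440 GiB.

5.44 GiB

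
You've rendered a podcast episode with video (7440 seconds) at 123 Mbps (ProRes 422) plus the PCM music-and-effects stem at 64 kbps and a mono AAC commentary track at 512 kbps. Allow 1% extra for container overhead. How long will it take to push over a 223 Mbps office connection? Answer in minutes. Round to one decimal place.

Audio total: 64 + 512 = 576 kbps = 0.576 Mbps.
Total bitrate: 123.576 Mbps.
File: 123.576 Mbps × 7440 s = 919405.4 Mb.
With 1% container overhead: ×1.01. → 928599.5 Mb.
At 223 Mbps: 928599.5 / 223 = 4164.1 s ≈ 69.4 minutes.

69.4 minutes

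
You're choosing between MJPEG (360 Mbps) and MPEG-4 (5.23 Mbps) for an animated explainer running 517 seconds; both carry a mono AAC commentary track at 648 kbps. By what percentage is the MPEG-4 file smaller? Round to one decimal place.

Audio: 648 kbps = 0.648 Mbps.
MJPEG: 360.648 Mbps × 517 s = 186455.0 Mb = 23.307 GB.
MPEG-4: 5.878 Mbps × 517 s = 3038.9 Mb = 0.380 GB.
Reduction: (1 − 0.380/23.307) × 100 = 98.37%.

98.4%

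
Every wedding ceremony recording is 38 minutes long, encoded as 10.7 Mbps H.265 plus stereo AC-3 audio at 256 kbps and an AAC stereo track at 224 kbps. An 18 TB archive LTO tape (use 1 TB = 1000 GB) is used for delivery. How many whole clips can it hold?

38 min = 2280 s
Audio total: 256 + 224 = 480 kbps = 0.480 Mbps.
Total bitrate: 11.180 Mbps.
Per item: 11.180 Mbps × 2280 s = 25,490 Mb = 3,186 MB.
Capacity: 18 TB = 144,000,000 Mb; 5649.19 items → 5649 complete.

5649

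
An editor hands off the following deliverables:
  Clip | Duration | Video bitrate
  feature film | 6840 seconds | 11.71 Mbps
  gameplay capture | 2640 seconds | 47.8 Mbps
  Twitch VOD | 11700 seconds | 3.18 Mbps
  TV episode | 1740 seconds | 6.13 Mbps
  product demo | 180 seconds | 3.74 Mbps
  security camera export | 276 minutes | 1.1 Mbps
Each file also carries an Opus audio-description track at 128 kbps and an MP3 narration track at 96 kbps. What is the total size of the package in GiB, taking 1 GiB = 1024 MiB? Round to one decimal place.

32.8 GiB

Audio total: 128 + 96 = 224 kbps = 0.224 Mbps.
feature film: 11.934 Mbps × 6840 s = 81628.6 Mb
gameplay capture: 48.024 Mbps × 2640 s = 126783.4 Mb
Twitch VOD: 3.404 Mbps × 11700 s = 39826.8 Mb
TV episode: 6.354 Mbps × 1740 s = 11056.0 Mb
product demo: 3.964 Mbps × 180 s = 713.5 Mb
security camera export: 1.324 Mbps × 16560 s = 21925.4 Mb
Total: 281933.6 Mb = 35241.7 MB.
= 32.82 GiB.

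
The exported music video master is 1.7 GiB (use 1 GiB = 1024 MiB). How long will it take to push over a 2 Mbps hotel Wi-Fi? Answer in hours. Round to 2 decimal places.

2.03 hours

File: 1.7 GiB = 14602.9 Mb.
At 2 Mbps: 14602.9 / 2 = 7301.4 s ≈ 2.03 hours.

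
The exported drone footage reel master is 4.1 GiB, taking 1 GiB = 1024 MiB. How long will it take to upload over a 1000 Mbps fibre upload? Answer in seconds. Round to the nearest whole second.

35 seconds

File: 4.1 GiB = 35218.7 Mb.
At 1000 Mbps: 35218.7 / 1000 = 35.2 s ≈ 35.2 seconds.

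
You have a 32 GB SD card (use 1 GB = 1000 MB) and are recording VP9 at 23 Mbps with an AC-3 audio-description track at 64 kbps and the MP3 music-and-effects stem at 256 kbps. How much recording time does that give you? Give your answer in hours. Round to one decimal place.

Audio total: 64 + 256 = 320 kbps = 0.320 Mbps.
Total bitrate: 23 + 0.320 = 23.320 Mbps.
Capacity: 32 GB = 256,000 Mb.
Recording time: 256,000 / 23.320 = 10,978 s ≈ 3.05 hours.

3.0 hours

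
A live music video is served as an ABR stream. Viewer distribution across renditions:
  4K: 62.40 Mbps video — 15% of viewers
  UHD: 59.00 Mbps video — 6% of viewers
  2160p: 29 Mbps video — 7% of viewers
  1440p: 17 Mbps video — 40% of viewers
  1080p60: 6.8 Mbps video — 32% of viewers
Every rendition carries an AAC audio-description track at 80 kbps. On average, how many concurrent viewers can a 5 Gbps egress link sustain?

Audio: 80 kbps = 0.080 Mbps.
Average per-viewer bitrate: 0.15×62.480 + 0.06×59.080 + 0.07×29.080 + 0.40×17.080 + 0.32×6.880 = 23.986 Mbps.
5 Gbps = 5,000 Mbps; 5,000 / 23.986 = 208.45 → 208.

208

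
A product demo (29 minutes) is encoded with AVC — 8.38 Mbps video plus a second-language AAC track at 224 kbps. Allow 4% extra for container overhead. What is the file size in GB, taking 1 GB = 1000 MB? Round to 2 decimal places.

1.95 GB

29 min = 1740 s
Audio: 224 kbps = 0.224 Mbps.
Total bitrate: 8.38 + 0.224 = 8.604 Mbps.
Stream data: 8.604 Mbps × 1740 s = 14971.0 Mb.
With 4% container overhead: ×1.04.
15,570 Mb ÷ 8 = 1,946 MB → 1.946 GB.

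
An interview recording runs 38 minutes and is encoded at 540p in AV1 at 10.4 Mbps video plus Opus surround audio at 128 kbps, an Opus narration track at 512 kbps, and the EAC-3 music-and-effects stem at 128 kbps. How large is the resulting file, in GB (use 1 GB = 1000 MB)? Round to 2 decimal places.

38 min = 2280 s
Audio total: 128 + 512 + 128 = 768 kbps = 0.768 Mbps.
Total bitrate: 10.4 + 0.768 = 11.168 Mbps.
Stream data: 11.168 Mbps × 2280 s = 25463.0 Mb.
25,463 Mb ÷ 8 = 3,183 MB → 3.183 GB.

3.18 GB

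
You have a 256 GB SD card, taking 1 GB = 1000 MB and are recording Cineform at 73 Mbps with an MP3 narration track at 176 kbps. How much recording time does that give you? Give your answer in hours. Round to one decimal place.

7.8 hours

Audio: 176 kbps = 0.176 Mbps.
Total bitrate: 73 + 0.176 = 73.176 Mbps.
Capacity: 256 GB = 2,048,000 Mb.
Recording time: 2,048,000 / 73.176 = 27,987 s ≈ 7.77 hours.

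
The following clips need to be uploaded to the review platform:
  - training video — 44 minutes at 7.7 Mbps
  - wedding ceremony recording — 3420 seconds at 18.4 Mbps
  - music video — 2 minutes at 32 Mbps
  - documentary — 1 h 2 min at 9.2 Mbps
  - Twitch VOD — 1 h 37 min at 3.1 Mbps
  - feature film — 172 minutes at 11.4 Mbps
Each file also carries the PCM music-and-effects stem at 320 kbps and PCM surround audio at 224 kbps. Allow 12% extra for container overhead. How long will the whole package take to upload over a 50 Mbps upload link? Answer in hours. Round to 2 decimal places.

Audio total: 320 + 224 = 544 kbps = 0.544 Mbps.
training video: 8.244 Mbps × 2640 s × 1.12 = 24375.9 Mb
wedding ceremony recording: 18.944 Mbps × 3420 s × 1.12 = 72563.1 Mb
music video: 32.544 Mbps × 120 s × 1.12 = 4373.9 Mb
documentary: 9.744 Mbps × 3720 s × 1.12 = 40597.4 Mb
Twitch VOD: 3.644 Mbps × 5820 s × 1.12 = 23753.0 Mb
feature film: 11.944 Mbps × 10320 s × 1.12 = 138053.5 Mb
Total: 303716.9 Mb = 37964.6 MB.
At 50 Mbps: 303716.9 / 50 = 6074 s ≈ 1.69 hours.

1.69 hours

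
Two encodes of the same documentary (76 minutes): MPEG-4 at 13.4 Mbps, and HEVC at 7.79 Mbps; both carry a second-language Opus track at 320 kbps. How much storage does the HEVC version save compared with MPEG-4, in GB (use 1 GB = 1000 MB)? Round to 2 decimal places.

3.20 GB

76 min = 4560 s
Audio: 320 kbps = 0.320 Mbps.
MPEG-4: 13.720 Mbps × 4560 s = 62563.2 Mb = 7.820 GB.
HEVC: 8.110 Mbps × 4560 s = 36981.6 Mb = 4.623 GB.
Saving: 7.820 − 4.623 = 3.198 GB.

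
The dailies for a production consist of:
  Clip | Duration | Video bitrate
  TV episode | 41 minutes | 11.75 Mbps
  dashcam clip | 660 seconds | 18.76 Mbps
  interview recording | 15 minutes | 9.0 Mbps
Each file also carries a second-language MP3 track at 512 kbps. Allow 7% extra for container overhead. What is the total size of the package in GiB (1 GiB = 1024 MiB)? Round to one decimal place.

6.4 GiB

Audio: 512 kbps = 0.512 Mbps.
TV episode: 12.262 Mbps × 2460 s × 1.07 = 32276.0 Mb
dashcam clip: 19.272 Mbps × 660 s × 1.07 = 13609.9 Mb
interview recording: 9.512 Mbps × 900 s × 1.07 = 9160.1 Mb
Total: 55046.0 Mb = 6880.7 MB.
= 6.408 GiB.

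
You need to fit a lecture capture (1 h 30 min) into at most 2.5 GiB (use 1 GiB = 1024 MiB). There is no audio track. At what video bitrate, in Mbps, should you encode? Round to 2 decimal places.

Budget: 2.5 GiB = 21474.8 Mb.
1 h 30 min = 90 min = 5400 s
Total bitrate budget: 21474.8 Mb / 5400 s = 3.977 Mbps.

3.98 Mbps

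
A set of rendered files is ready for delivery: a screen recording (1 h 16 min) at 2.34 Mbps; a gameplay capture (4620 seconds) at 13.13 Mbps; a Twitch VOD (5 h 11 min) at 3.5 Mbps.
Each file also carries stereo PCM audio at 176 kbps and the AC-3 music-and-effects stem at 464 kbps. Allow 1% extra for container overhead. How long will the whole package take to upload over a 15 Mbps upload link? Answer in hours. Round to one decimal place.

2.9 hours

Audio total: 176 + 464 = 640 kbps = 0.640 Mbps.
screen recording: 2.980 Mbps × 4560 s × 1.01 = 13724.7 Mb
gameplay capture: 13.770 Mbps × 4620 s × 1.01 = 64253.6 Mb
Twitch VOD: 4.140 Mbps × 18660 s × 1.01 = 78024.9 Mb
Total: 156003.2 Mb = 19500.4 MB.
At 15 Mbps: 156003.2 / 15 = 10400 s ≈ 2.89 hours.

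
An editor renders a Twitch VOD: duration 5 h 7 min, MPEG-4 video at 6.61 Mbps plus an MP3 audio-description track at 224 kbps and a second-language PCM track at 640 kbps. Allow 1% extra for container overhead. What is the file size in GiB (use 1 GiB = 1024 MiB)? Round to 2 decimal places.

5 h 7 min = 307 min = 18420 s
Audio total: 224 + 640 = 864 kbps = 0.864 Mbps.
Total bitrate: 6.61 + 0.864 = 7.474 Mbps.
Stream data: 7.474 Mbps × 18420 s = 137671.1 Mb.
With 1% container overhead: ×1.01.
139,048 Mb = 17,380,973,850 bytes ÷ 1,073,741,824 = 16.19 GiB.

16.19 GiB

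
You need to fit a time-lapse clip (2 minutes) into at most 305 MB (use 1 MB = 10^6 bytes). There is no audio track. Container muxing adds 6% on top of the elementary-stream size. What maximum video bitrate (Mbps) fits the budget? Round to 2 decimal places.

Budget: 305 MB = 2440.0 Mb.
Stream payload after overhead: 2440.0 / 1.06 = 2301.9 Mb.
2 min = 120 s
Total bitrate budget: 2301.9 Mb / 120 s = 19.182 Mbps.

19.18 Mbps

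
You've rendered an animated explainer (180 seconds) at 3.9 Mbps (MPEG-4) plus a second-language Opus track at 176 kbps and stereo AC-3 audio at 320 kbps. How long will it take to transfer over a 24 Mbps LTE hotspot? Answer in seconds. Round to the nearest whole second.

Audio total: 176 + 320 = 496 kbps = 0.496 Mbps.
Total bitrate: 4.396 Mbps.
File: 4.396 Mbps × 180 s = 791.3 Mb.
At 24 Mbps: 791.3 / 24 = 33.0 s ≈ 33 seconds.

33 seconds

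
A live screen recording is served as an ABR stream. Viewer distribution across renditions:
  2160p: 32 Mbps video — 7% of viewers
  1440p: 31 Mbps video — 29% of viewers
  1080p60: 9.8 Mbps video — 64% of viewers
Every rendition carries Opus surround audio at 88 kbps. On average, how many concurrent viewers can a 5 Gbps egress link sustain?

Audio: 88 kbps = 0.088 Mbps.
Average per-viewer bitrate: 0.07×32.088 + 0.29×31.088 + 0.64×9.888 = 17.590 Mbps.
5 Gbps = 5,000 Mbps; 5,000 / 17.590 = 284.25 → 284.

284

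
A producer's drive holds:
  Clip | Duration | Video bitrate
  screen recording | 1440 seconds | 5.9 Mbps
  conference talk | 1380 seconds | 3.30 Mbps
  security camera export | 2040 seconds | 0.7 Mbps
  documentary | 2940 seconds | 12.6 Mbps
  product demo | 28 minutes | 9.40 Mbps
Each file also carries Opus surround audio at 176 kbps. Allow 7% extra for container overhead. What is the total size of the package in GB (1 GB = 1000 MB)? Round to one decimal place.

Audio: 176 kbps = 0.176 Mbps.
screen recording: 6.076 Mbps × 1440 s × 1.07 = 9361.9 Mb
conference talk: 3.476 Mbps × 1380 s × 1.07 = 5132.7 Mb
security camera export: 0.876 Mbps × 2040 s × 1.07 = 1912.1 Mb
documentary: 12.776 Mbps × 2940 s × 1.07 = 40190.7 Mb
product demo: 9.576 Mbps × 1680 s × 1.07 = 17213.8 Mb
Total: 73811.3 Mb = 9226.4 MB.
= 9.226 GB.

9.2 GB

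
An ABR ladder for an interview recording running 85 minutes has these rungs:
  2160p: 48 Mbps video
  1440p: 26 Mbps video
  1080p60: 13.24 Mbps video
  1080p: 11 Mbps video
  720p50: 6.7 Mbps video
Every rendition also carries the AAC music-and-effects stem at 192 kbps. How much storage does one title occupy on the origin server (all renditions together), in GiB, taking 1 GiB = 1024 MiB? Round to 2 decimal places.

62.87 GiB

85 min = 5100 s
Audio: 192 kbps = 0.192 Mbps.
Sum of rendition bitrates: (48+0.192) + (26+0.192) + (13.24+0.192) + (11+0.192) + (6.7+0.192) = 105.900 Mbps.
× 5100 s = 540,090 Mb = 67,511 MB = 62.87 GiB.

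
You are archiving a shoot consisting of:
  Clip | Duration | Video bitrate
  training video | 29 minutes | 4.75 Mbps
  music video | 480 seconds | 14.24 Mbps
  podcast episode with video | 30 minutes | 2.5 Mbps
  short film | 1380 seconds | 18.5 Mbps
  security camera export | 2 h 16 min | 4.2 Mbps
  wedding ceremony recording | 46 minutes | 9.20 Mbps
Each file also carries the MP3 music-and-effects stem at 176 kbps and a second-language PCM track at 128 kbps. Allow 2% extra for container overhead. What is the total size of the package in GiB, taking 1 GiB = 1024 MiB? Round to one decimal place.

13.0 GiB

Audio total: 176 + 128 = 304 kbps = 0.304 Mbps.
training video: 5.054 Mbps × 1740 s × 1.02 = 8969.8 Mb
music video: 14.544 Mbps × 480 s × 1.02 = 7120.7 Mb
podcast episode with video: 2.804 Mbps × 1800 s × 1.02 = 5148.1 Mb
short film: 18.804 Mbps × 1380 s × 1.02 = 26468.5 Mb
security camera export: 4.504 Mbps × 8160 s × 1.02 = 37487.7 Mb
wedding ceremony recording: 9.504 Mbps × 2760 s × 1.02 = 26755.7 Mb
Total: 111950.6 Mb = 13993.8 MB.
= 13.03 GiB.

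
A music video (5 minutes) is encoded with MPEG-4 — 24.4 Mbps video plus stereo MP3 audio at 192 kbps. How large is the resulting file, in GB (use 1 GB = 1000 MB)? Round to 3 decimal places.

5 min = 300 s
Audio: 192 kbps = 0.192 Mbps.
Total bitrate: 24.4 + 0.192 = 24.592 Mbps.
Stream data: 24.592 Mbps × 300 s = 7377.6 Mb.
7,378 Mb ÷ 8 = 922.2 MB → 0.9222 GB.

0.922 GB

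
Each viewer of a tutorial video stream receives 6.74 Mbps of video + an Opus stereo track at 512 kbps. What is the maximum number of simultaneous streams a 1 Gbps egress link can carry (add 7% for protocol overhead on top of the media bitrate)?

Audio: 512 kbps = 0.512 Mbps.
Per-viewer media rate: 7.252 Mbps.
On the wire with 7% overhead: 7.760 Mbps.
1 Gbps = 1,000 Mbps; 1,000 / 7.760 = 128.87 → 128 viewers.

128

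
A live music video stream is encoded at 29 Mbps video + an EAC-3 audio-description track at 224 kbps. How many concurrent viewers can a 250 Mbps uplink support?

8

Audio: 224 kbps = 0.224 Mbps.
Per-viewer media rate: 29.224 Mbps.
250 Mbps = 250.0 Mbps; 250.0 / 29.224 = 8.55 → 8 viewers.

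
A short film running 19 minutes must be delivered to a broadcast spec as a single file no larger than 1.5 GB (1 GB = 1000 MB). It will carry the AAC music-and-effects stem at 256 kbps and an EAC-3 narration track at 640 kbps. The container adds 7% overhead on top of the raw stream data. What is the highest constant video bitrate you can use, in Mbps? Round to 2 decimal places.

8.94 Mbps

Budget: 1.5 GB = 12000.0 Mb.
Stream payload after overhead: 12000.0 / 1.07 = 11215.0 Mb.
19 min = 1140 s
Total bitrate budget: 11215.0 Mb / 1140 s = 9.838 Mbps.
Audio total: 256 + 640 = 896 kbps = 0.896 Mbps.
Video: 9.838 − 0.896 = 8.942 Mbps.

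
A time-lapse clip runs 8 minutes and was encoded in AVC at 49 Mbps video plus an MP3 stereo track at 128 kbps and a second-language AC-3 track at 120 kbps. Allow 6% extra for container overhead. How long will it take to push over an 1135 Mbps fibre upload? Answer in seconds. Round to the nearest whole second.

22 seconds

8 min = 480 s
Audio total: 128 + 120 = 248 kbps = 0.248 Mbps.
Total bitrate: 49.248 Mbps.
File: 49.248 Mbps × 480 s = 23639.0 Mb.
With 6% container overhead: ×1.06. → 25057.4 Mb.
At 1135 Mbps: 25057.4 / 1135 = 22.1 s ≈ 22.1 seconds.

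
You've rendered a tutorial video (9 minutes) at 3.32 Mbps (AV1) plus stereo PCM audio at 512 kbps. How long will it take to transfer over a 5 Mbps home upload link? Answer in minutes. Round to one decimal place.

9 min = 540 s
Audio: 512 kbps = 0.512 Mbps.
Total bitrate: 3.832 Mbps.
File: 3.832 Mbps × 540 s = 2069.3 Mb.
At 5 Mbps: 2069.3 / 5 = 413.9 s ≈ 6.9 minutes.

6.9 minutes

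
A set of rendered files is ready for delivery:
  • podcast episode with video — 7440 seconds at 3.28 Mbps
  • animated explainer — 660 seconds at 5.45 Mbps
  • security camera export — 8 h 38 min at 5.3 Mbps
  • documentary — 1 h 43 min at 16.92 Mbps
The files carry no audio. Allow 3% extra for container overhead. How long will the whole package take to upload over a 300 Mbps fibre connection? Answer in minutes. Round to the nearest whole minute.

17 minutes

podcast episode with video: 3.280 Mbps × 7440 s × 1.03 = 25135.3 Mb
animated explainer: 5.450 Mbps × 660 s × 1.03 = 3704.9 Mb
security camera export: 5.300 Mbps × 31080 s × 1.03 = 169665.7 Mb
documentary: 16.920 Mbps × 6180 s × 1.03 = 107702.6 Mb
Total: 306208.5 Mb = 38276.1 MB.
At 300 Mbps: 306208.5 / 300 = 1021 s ≈ 17 minutes.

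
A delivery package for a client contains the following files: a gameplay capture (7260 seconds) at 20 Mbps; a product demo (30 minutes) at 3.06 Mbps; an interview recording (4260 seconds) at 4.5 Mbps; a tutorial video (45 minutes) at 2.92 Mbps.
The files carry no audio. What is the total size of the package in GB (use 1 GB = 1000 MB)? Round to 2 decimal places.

gameplay capture: 20.000 Mbps × 7260 s = 145200.0 Mb
product demo: 3.060 Mbps × 1800 s = 5508.0 Mb
interview recording: 4.500 Mbps × 4260 s = 19170.0 Mb
tutorial video: 2.920 Mbps × 2700 s = 7884.0 Mb
Total: 177762.0 Mb = 22220.2 MB.
= 22.22 GB.

22.22 GB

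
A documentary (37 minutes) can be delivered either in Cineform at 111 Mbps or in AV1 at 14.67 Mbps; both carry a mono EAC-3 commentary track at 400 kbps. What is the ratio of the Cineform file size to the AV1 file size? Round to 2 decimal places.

7.39

37 min = 2220 s
Audio: 400 kbps = 0.400 Mbps.
Cineform: 111.400 Mbps × 2220 s = 247308.0 Mb = 28.790 GiB.
AV1: 15.070 Mbps × 2220 s = 33455.4 Mb = 3.895 GiB.
Ratio: 28.790 / 3.895 = 7.392.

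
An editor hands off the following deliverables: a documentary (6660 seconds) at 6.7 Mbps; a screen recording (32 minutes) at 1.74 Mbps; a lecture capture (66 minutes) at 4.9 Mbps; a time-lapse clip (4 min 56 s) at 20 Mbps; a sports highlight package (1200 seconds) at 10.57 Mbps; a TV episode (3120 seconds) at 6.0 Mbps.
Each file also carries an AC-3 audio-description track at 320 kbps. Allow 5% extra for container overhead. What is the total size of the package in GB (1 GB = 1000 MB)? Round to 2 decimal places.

14.46 GB

Audio: 320 kbps = 0.320 Mbps.
documentary: 7.020 Mbps × 6660 s × 1.05 = 49090.9 Mb
screen recording: 2.060 Mbps × 1920 s × 1.05 = 4153.0 Mb
lecture capture: 5.220 Mbps × 3960 s × 1.05 = 21704.8 Mb
time-lapse clip: 20.320 Mbps × 296 s × 1.05 = 6315.5 Mb
sports highlight package: 10.890 Mbps × 1200 s × 1.05 = 13721.4 Mb
TV episode: 6.320 Mbps × 3120 s × 1.05 = 20704.3 Mb
Total: 115689.8 Mb = 14461.2 MB.
= 14.46 GB.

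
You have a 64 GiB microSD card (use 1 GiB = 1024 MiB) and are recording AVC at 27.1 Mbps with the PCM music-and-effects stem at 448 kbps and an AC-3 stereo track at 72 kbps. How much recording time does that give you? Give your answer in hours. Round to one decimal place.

5.5 hours

Audio total: 448 + 72 = 520 kbps = 0.520 Mbps.
Total bitrate: 27.1 + 0.520 = 27.620 Mbps.
Capacity: 64 GiB = 549,756 Mb.
Recording time: 549,756 / 27.620 = 19,904 s ≈ 5.53 hours.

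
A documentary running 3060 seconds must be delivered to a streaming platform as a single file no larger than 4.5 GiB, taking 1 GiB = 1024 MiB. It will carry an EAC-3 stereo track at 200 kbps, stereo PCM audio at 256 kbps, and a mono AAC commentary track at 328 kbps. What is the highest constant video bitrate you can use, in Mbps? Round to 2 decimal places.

11.85 Mbps

Budget: 4.5 GiB = 38654.7 Mb.
Total bitrate budget: 38654.7 Mb / 3060 s = 12.632 Mbps.
Audio total: 200 + 256 + 328 = 784 kbps = 0.784 Mbps.
Video: 12.632 − 0.784 = 11.848 Mbps.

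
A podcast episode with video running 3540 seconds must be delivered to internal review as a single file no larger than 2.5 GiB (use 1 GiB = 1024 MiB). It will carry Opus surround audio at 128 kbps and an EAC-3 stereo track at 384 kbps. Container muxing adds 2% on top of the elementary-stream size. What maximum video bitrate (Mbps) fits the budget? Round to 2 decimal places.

5.44 Mbps

Budget: 2.5 GiB = 21474.8 Mb.
Stream payload after overhead: 21474.8 / 1.02 = 21053.8 Mb.
Total bitrate budget: 21053.8 Mb / 3540 s = 5.947 Mbps.
Audio total: 128 + 384 = 512 kbps = 0.512 Mbps.
Video: 5.947 − 0.512 = 5.435 Mbps.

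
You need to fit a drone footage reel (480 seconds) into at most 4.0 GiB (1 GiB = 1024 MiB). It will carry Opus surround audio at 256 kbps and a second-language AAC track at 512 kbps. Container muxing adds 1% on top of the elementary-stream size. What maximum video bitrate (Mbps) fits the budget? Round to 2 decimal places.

Budget: 4.0 GiB = 34359.7 Mb.
Stream payload after overhead: 34359.7 / 1.01 = 34019.5 Mb.
Total bitrate budget: 34019.5 Mb / 480 s = 70.874 Mbps.
Audio total: 256 + 512 = 768 kbps = 0.768 Mbps.
Video: 70.874 − 0.768 = 70.106 Mbps.

70.11 Mbps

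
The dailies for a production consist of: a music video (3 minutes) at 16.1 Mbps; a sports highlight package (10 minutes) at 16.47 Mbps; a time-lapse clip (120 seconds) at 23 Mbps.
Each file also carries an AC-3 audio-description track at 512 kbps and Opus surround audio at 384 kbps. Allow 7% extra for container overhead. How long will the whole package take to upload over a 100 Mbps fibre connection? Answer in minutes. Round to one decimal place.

2.9 minutes

Audio total: 512 + 384 = 896 kbps = 0.896 Mbps.
music video: 16.996 Mbps × 180 s × 1.07 = 3273.4 Mb
sports highlight package: 17.366 Mbps × 600 s × 1.07 = 11149.0 Mb
time-lapse clip: 23.896 Mbps × 120 s × 1.07 = 3068.2 Mb
Total: 17490.6 Mb = 2186.3 MB.
At 100 Mbps: 17490.6 / 100 = 175 s ≈ 2.92 minutes.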